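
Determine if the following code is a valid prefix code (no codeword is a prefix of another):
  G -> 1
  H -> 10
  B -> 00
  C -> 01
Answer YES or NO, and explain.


Checking each pair (does one codeword prefix another?):
  G='1' vs H='10': prefix -- VIOLATION

NO -- this is NOT a valid prefix code. G (1) is a prefix of H (10).


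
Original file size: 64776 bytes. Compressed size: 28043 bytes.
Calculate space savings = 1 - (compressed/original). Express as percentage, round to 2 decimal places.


ratio = compressed/original = 28043/64776 = 0.432923
savings = 1 - ratio = 1 - 0.432923 = 0.567077
as a percentage: 0.567077 * 100 = 56.71%

Space savings = 1 - 28043/64776 = 56.71%


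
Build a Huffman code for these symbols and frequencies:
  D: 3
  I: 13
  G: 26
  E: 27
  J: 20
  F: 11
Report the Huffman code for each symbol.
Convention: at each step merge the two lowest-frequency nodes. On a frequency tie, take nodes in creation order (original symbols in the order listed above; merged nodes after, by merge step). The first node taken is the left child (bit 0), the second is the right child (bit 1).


Huffman tree construction:
Step 1: Merge D(3) + F(11) = 14
Step 2: Merge I(13) + (D+F)(14) = 27
Step 3: Merge J(20) + G(26) = 46
Step 4: Merge E(27) + (I+(D+F))(27) = 54
Step 5: Merge (J+G)(46) + (E+(I+(D+F)))(54) = 100
Read each symbol's code off the tree from the root (left child = 0, right child = 1).

Codes:
  D: 1110 (length 4)
  I: 110 (length 3)
  G: 01 (length 2)
  E: 10 (length 2)
  J: 00 (length 2)
  F: 1111 (length 4)
Average code length: 241/100 = 2.4100 bits/symbol


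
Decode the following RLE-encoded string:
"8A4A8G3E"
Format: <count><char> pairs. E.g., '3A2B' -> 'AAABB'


Expanding each <count><char> pair:
  8A -> 'AAAAAAAA'
  4A -> 'AAAA'
  8G -> 'GGGGGGGG'
  3E -> 'EEE'

Decoded = AAAAAAAAAAAAGGGGGGGGEEE


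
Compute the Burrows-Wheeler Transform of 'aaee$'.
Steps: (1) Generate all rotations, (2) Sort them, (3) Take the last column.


Rotations (sorted):
  0: $aaee -> last char: e
  1: aaee$ -> last char: $
  2: aee$a -> last char: a
  3: e$aae -> last char: e
  4: ee$aa -> last char: a


BWT = e$aea


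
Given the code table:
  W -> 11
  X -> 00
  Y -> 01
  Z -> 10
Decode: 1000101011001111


Decoding:
10 -> Z
00 -> X
10 -> Z
10 -> Z
11 -> W
00 -> X
11 -> W
11 -> W


Result: ZXZZWXWW


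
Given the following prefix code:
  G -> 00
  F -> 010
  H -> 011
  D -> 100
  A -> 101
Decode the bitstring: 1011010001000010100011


Decoding step by step:
Bits 101 -> A
Bits 101 -> A
Bits 00 -> G
Bits 010 -> F
Bits 00 -> G
Bits 010 -> F
Bits 100 -> D
Bits 011 -> H


Decoded message: AAGFGFDH


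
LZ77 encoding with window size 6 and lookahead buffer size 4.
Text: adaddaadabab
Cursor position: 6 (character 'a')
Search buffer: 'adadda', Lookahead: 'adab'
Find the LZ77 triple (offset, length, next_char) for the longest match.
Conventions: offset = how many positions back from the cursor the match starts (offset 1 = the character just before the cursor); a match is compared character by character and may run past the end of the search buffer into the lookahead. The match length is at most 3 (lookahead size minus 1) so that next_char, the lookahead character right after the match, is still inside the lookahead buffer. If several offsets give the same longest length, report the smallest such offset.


Try each offset into the search buffer:
  offset=1 (pos 5, char 'a'): match length 1
  offset=2 (pos 4, char 'd'): match length 0
  offset=3 (pos 3, char 'd'): match length 0
  offset=4 (pos 2, char 'a'): match length 2
  offset=5 (pos 1, char 'd'): match length 0
  offset=6 (pos 0, char 'a'): match length 3
Longest match has length 3 at offset 6.
next_char = character at position 6 + 3 = 9 -> 'b'

Best match: offset=6, length=3 (matching 'ada' starting at position 0)
LZ77 triple: (6, 3, 'b')


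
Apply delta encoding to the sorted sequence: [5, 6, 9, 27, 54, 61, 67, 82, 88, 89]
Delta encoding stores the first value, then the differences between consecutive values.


First value: 5
Deltas:
  6 - 5 = 1
  9 - 6 = 3
  27 - 9 = 18
  54 - 27 = 27
  61 - 54 = 7
  67 - 61 = 6
  82 - 67 = 15
  88 - 82 = 6
  89 - 88 = 1


Delta encoded: [5, 1, 3, 18, 27, 7, 6, 15, 6, 1]


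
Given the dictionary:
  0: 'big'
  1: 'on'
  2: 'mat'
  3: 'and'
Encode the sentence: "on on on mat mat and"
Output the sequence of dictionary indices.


Look up each word in the dictionary:
  'on' -> 1
  'on' -> 1
  'on' -> 1
  'mat' -> 2
  'mat' -> 2
  'and' -> 3

Encoded: [1, 1, 1, 2, 2, 3]


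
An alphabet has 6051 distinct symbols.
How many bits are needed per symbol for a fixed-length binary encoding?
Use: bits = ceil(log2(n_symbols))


log2(6051) = 12.563
Bracket: 2^12 = 4096 < 6051 <= 2^13 = 8192
So ceil(log2(6051)) = 13

bits = ceil(log2(6051)) = ceil(12.563) = 13 bits


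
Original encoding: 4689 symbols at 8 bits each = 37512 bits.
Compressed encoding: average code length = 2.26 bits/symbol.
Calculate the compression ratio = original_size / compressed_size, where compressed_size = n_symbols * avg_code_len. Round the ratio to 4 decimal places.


original_size = n_symbols * orig_bits = 4689 * 8 = 37512 bits
compressed_size = n_symbols * avg_code_len = 4689 * 2.26 = 10597.14 bits
ratio = original_size / compressed_size = 37512 / 10597.14 = 3.5398

Compression ratio = 3.5398


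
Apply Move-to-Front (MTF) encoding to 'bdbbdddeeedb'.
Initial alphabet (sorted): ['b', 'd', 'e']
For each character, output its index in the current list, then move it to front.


MTF encoding:
'b': index 0 in ['b', 'd', 'e'] -> ['b', 'd', 'e']
'd': index 1 in ['b', 'd', 'e'] -> ['d', 'b', 'e']
'b': index 1 in ['d', 'b', 'e'] -> ['b', 'd', 'e']
'b': index 0 in ['b', 'd', 'e'] -> ['b', 'd', 'e']
'd': index 1 in ['b', 'd', 'e'] -> ['d', 'b', 'e']
'd': index 0 in ['d', 'b', 'e'] -> ['d', 'b', 'e']
'd': index 0 in ['d', 'b', 'e'] -> ['d', 'b', 'e']
'e': index 2 in ['d', 'b', 'e'] -> ['e', 'd', 'b']
'e': index 0 in ['e', 'd', 'b'] -> ['e', 'd', 'b']
'e': index 0 in ['e', 'd', 'b'] -> ['e', 'd', 'b']
'd': index 1 in ['e', 'd', 'b'] -> ['d', 'e', 'b']
'b': index 2 in ['d', 'e', 'b'] -> ['b', 'd', 'e']


Output: [0, 1, 1, 0, 1, 0, 0, 2, 0, 0, 1, 2]


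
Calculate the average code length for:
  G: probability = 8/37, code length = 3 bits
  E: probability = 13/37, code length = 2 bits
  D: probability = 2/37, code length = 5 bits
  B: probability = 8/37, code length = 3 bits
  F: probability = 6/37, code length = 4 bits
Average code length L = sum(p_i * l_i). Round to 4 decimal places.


Weighted contributions p_i * l_i:
  G: (8/37) * 3 = 24/37
  E: (13/37) * 2 = 26/37
  D: (2/37) * 5 = 10/37
  B: (8/37) * 3 = 24/37
  F: (6/37) * 4 = 24/37
Sum = (24 + 26 + 10 + 24 + 24)/37 = 108/37

L = 108/37 = 2.9189 bits/symbol


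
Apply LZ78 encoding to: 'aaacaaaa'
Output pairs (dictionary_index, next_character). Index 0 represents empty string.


LZ78 encoding steps:
Dictionary: {0: ''}
Step 1: w='' (idx 0), next='a' -> output (0, 'a'), add 'a' as idx 1
Step 2: w='a' (idx 1), next='a' -> output (1, 'a'), add 'aa' as idx 2
Step 3: w='' (idx 0), next='c' -> output (0, 'c'), add 'c' as idx 3
Step 4: w='aa' (idx 2), next='a' -> output (2, 'a'), add 'aaa' as idx 4
Step 5: w='a' (idx 1), end of input -> output (1, '')


Encoded: [(0, 'a'), (1, 'a'), (0, 'c'), (2, 'a'), (1, '')]


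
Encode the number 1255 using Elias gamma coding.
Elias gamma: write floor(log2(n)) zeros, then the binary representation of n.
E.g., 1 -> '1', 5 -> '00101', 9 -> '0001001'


num_bits = floor(log2(1255)) + 1 = 11
leading_zeros = num_bits - 1 = 10
binary(1255) = 10011100111

Elias gamma(1255) = '0000000000' + '10011100111' = 000000000010011100111 (21 bits)


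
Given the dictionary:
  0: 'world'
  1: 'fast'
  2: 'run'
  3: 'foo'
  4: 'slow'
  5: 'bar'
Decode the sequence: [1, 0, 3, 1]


Look up each index in the dictionary:
  1 -> 'fast'
  0 -> 'world'
  3 -> 'foo'
  1 -> 'fast'

Decoded: "fast world foo fast"


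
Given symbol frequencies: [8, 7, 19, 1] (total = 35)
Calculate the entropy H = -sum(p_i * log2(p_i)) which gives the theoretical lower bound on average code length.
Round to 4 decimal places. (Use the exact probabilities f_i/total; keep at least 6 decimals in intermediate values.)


Per-symbol terms -p_i * log2(p_i) with p_i = f_i/35:
  p = 8/35 = 0.228571: log2(p) = -2.129283, -p*log2(p) = 0.486693
  p = 7/35 = 0.200000: log2(p) = -2.321928, -p*log2(p) = 0.464386
  p = 19/35 = 0.542857: log2(p) = -0.881356, -p*log2(p) = 0.478450
  p = 1/35 = 0.028571: log2(p) = -5.129283, -p*log2(p) = 0.146551
H = 0.486693 + 0.464386 + 0.478450 + 0.146551 = 1.576080

H = 1.5761 bits/symbol


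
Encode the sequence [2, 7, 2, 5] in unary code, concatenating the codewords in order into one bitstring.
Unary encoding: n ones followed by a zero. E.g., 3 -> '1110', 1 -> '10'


Encode each number as n ones followed by a terminating 0:
  2 -> 110 (3 bits)
  7 -> 11111110 (8 bits)
  2 -> 110 (3 bits)
  5 -> 111110 (6 bits)
Total length = 3 + 8 + 3 + 6 = 20 bits.

Unary([2, 7, 2, 5]) = 11011111110110111110 (20 bits)


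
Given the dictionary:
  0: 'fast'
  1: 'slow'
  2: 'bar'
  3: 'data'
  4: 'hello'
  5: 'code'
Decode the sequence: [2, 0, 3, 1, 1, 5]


Look up each index in the dictionary:
  2 -> 'bar'
  0 -> 'fast'
  3 -> 'data'
  1 -> 'slow'
  1 -> 'slow'
  5 -> 'code'

Decoded: "bar fast data slow slow code"


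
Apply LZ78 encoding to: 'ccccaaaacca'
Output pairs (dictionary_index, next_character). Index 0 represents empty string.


LZ78 encoding steps:
Dictionary: {0: ''}
Step 1: w='' (idx 0), next='c' -> output (0, 'c'), add 'c' as idx 1
Step 2: w='c' (idx 1), next='c' -> output (1, 'c'), add 'cc' as idx 2
Step 3: w='c' (idx 1), next='a' -> output (1, 'a'), add 'ca' as idx 3
Step 4: w='' (idx 0), next='a' -> output (0, 'a'), add 'a' as idx 4
Step 5: w='a' (idx 4), next='a' -> output (4, 'a'), add 'aa' as idx 5
Step 6: w='cc' (idx 2), next='a' -> output (2, 'a'), add 'cca' as idx 6


Encoded: [(0, 'c'), (1, 'c'), (1, 'a'), (0, 'a'), (4, 'a'), (2, 'a')]


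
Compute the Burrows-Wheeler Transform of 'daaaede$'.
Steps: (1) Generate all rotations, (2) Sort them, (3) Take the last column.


Rotations (sorted):
  0: $daaaede -> last char: e
  1: aaaede$d -> last char: d
  2: aaede$da -> last char: a
  3: aede$daa -> last char: a
  4: daaaede$ -> last char: $
  5: de$daaae -> last char: e
  6: e$daaaed -> last char: d
  7: ede$daaa -> last char: a


BWT = edaa$eda


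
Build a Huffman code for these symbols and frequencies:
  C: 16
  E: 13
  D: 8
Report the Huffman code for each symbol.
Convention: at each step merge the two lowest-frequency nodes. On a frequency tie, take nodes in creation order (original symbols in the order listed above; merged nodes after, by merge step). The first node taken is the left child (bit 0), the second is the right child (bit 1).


Huffman tree construction:
Step 1: Merge D(8) + E(13) = 21
Step 2: Merge C(16) + (D+E)(21) = 37
Read each symbol's code off the tree from the root (left child = 0, right child = 1).

Codes:
  C: 0 (length 1)
  E: 11 (length 2)
  D: 10 (length 2)
Average code length: 58/37 = 1.5676 bits/symbol


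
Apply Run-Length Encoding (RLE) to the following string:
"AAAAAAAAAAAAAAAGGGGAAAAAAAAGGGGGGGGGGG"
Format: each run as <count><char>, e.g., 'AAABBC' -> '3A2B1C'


Scanning runs left to right:
  i=0: run of 'A' x 15 -> '15A'
  i=15: run of 'G' x 4 -> '4G'
  i=19: run of 'A' x 8 -> '8A'
  i=27: run of 'G' x 11 -> '11G'

RLE = 15A4G8A11G


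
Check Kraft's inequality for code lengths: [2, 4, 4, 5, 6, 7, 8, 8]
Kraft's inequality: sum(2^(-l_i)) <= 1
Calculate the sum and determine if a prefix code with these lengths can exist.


Sum = 2^(-2) + 2^(-4) + 2^(-4) + 2^(-5) + 2^(-6) + 2^(-7) + 2^(-8) + 2^(-8)
    = 0.25 + 0.0625 + 0.0625 + 0.03125 + 0.015625 + 0.0078125 + 0.00390625 + 0.00390625
    = 112/256 = 0.4375
Since 0.4375 <= 1, Kraft's inequality IS satisfied.
A prefix code with these lengths CAN exist.

Kraft sum = 0.4375. Satisfied.


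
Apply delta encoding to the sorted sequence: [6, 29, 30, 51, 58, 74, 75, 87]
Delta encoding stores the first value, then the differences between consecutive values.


First value: 6
Deltas:
  29 - 6 = 23
  30 - 29 = 1
  51 - 30 = 21
  58 - 51 = 7
  74 - 58 = 16
  75 - 74 = 1
  87 - 75 = 12


Delta encoded: [6, 23, 1, 21, 7, 16, 1, 12]


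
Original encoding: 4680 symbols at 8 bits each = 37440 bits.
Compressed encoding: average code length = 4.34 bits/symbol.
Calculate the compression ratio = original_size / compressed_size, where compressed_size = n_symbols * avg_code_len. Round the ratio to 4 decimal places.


original_size = n_symbols * orig_bits = 4680 * 8 = 37440 bits
compressed_size = n_symbols * avg_code_len = 4680 * 4.34 = 20311.2 bits
ratio = original_size / compressed_size = 37440 / 20311.2 = 1.8433

Compression ratio = 1.8433


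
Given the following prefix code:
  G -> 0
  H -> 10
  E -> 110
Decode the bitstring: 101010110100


Decoding step by step:
Bits 10 -> H
Bits 10 -> H
Bits 10 -> H
Bits 110 -> E
Bits 10 -> H
Bits 0 -> G


Decoded message: HHHEHG


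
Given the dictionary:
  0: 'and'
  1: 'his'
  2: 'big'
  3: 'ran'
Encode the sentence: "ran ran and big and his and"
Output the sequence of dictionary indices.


Look up each word in the dictionary:
  'ran' -> 3
  'ran' -> 3
  'and' -> 0
  'big' -> 2
  'and' -> 0
  'his' -> 1
  'and' -> 0

Encoded: [3, 3, 0, 2, 0, 1, 0]


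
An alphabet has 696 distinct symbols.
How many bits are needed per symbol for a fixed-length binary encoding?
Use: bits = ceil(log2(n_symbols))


log2(696) = 9.4429
Bracket: 2^9 = 512 < 696 <= 2^10 = 1024
So ceil(log2(696)) = 10

bits = ceil(log2(696)) = ceil(9.4429) = 10 bits


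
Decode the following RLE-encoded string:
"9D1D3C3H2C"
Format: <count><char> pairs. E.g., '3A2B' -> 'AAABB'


Expanding each <count><char> pair:
  9D -> 'DDDDDDDDD'
  1D -> 'D'
  3C -> 'CCC'
  3H -> 'HHH'
  2C -> 'CC'

Decoded = DDDDDDDDDDCCCHHHCC


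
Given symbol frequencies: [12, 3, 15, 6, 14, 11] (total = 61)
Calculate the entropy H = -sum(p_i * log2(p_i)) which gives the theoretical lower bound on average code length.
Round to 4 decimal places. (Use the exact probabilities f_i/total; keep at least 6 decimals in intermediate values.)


Per-symbol terms -p_i * log2(p_i) with p_i = f_i/61:
  p = 12/61 = 0.196721: log2(p) = -2.345775, -p*log2(p) = 0.461464
  p = 3/61 = 0.049180: log2(p) = -4.345775, -p*log2(p) = 0.213727
  p = 15/61 = 0.245902: log2(p) = -2.023847, -p*log2(p) = 0.497667
  p = 6/61 = 0.098361: log2(p) = -3.345775, -p*log2(p) = 0.329093
  p = 14/61 = 0.229508: log2(p) = -2.123382, -p*log2(p) = 0.487334
  p = 11/61 = 0.180328: log2(p) = -2.471306, -p*log2(p) = 0.445645
H = 0.461464 + 0.213727 + 0.497667 + 0.329093 + 0.487334 + 0.445645 = 2.434930

H = 2.4349 bits/symbol


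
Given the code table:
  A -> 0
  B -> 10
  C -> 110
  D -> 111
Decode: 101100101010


Decoding:
10 -> B
110 -> C
0 -> A
10 -> B
10 -> B
10 -> B


Result: BCABBB


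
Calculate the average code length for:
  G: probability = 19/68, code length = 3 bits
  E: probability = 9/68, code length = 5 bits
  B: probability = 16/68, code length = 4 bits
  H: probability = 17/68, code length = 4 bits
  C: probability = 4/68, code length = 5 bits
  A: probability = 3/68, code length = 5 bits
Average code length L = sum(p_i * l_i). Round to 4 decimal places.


Weighted contributions p_i * l_i:
  G: (19/68) * 3 = 57/68
  E: (9/68) * 5 = 45/68
  B: (16/68) * 4 = 64/68
  H: (17/68) * 4 = 68/68
  C: (4/68) * 5 = 20/68
  A: (3/68) * 5 = 15/68
Sum = (57 + 45 + 64 + 68 + 20 + 15)/68 = 269/68

L = 269/68 = 3.9559 bits/symbol


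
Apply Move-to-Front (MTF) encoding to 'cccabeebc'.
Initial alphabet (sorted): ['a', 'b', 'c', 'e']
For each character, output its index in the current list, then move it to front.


MTF encoding:
'c': index 2 in ['a', 'b', 'c', 'e'] -> ['c', 'a', 'b', 'e']
'c': index 0 in ['c', 'a', 'b', 'e'] -> ['c', 'a', 'b', 'e']
'c': index 0 in ['c', 'a', 'b', 'e'] -> ['c', 'a', 'b', 'e']
'a': index 1 in ['c', 'a', 'b', 'e'] -> ['a', 'c', 'b', 'e']
'b': index 2 in ['a', 'c', 'b', 'e'] -> ['b', 'a', 'c', 'e']
'e': index 3 in ['b', 'a', 'c', 'e'] -> ['e', 'b', 'a', 'c']
'e': index 0 in ['e', 'b', 'a', 'c'] -> ['e', 'b', 'a', 'c']
'b': index 1 in ['e', 'b', 'a', 'c'] -> ['b', 'e', 'a', 'c']
'c': index 3 in ['b', 'e', 'a', 'c'] -> ['c', 'b', 'e', 'a']


Output: [2, 0, 0, 1, 2, 3, 0, 1, 3]


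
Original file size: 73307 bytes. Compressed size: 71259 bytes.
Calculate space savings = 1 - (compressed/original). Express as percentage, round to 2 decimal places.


ratio = compressed/original = 71259/73307 = 0.972063
savings = 1 - ratio = 1 - 0.972063 = 0.027937
as a percentage: 0.027937 * 100 = 2.79%

Space savings = 1 - 71259/73307 = 2.79%


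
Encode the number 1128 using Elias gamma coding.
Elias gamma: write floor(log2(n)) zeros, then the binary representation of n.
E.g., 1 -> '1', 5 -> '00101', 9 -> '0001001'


num_bits = floor(log2(1128)) + 1 = 11
leading_zeros = num_bits - 1 = 10
binary(1128) = 10001101000

Elias gamma(1128) = '0000000000' + '10001101000' = 000000000010001101000 (21 bits)


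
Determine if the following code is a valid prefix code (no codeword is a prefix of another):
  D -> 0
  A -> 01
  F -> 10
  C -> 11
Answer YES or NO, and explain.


Checking each pair (does one codeword prefix another?):
  D='0' vs A='01': prefix -- VIOLATION

NO -- this is NOT a valid prefix code. D (0) is a prefix of A (01).


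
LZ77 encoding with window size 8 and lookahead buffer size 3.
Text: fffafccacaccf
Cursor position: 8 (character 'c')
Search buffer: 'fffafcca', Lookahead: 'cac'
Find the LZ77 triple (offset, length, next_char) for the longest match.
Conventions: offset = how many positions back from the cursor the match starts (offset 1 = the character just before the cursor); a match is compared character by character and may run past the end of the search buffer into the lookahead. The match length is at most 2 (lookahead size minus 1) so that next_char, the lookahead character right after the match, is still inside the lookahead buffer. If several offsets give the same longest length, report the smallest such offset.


Try each offset into the search buffer:
  offset=1 (pos 7, char 'a'): match length 0
  offset=2 (pos 6, char 'c'): match length 2
  offset=3 (pos 5, char 'c'): match length 1
  offset=4 (pos 4, char 'f'): match length 0
  offset=5 (pos 3, char 'a'): match length 0
  offset=6 (pos 2, char 'f'): match length 0
  offset=7 (pos 1, char 'f'): match length 0
  offset=8 (pos 0, char 'f'): match length 0
Longest match has length 2 at offset 2.
next_char = character at position 8 + 2 = 10 -> 'c'

Best match: offset=2, length=2 (matching 'ca' starting at position 6)
LZ77 triple: (2, 2, 'c')


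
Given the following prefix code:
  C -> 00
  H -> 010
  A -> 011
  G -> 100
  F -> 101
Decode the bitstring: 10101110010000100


Decoding step by step:
Bits 101 -> F
Bits 011 -> A
Bits 100 -> G
Bits 100 -> G
Bits 00 -> C
Bits 100 -> G


Decoded message: FAGGCG


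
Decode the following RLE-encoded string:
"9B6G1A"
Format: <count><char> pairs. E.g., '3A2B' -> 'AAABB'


Expanding each <count><char> pair:
  9B -> 'BBBBBBBBB'
  6G -> 'GGGGGG'
  1A -> 'A'

Decoded = BBBBBBBBBGGGGGGA


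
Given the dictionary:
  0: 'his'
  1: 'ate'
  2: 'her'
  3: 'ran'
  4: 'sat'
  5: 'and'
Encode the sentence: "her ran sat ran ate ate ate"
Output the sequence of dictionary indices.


Look up each word in the dictionary:
  'her' -> 2
  'ran' -> 3
  'sat' -> 4
  'ran' -> 3
  'ate' -> 1
  'ate' -> 1
  'ate' -> 1

Encoded: [2, 3, 4, 3, 1, 1, 1]


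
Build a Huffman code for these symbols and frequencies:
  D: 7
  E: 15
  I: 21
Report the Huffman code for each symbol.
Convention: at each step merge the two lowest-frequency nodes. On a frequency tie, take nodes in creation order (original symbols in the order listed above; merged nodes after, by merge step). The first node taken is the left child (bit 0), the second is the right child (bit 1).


Huffman tree construction:
Step 1: Merge D(7) + E(15) = 22
Step 2: Merge I(21) + (D+E)(22) = 43
Read each symbol's code off the tree from the root (left child = 0, right child = 1).

Codes:
  D: 10 (length 2)
  E: 11 (length 2)
  I: 0 (length 1)
Average code length: 65/43 = 1.5116 bits/symbol


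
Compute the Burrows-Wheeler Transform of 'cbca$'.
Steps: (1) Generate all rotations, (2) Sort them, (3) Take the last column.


Rotations (sorted):
  0: $cbca -> last char: a
  1: a$cbc -> last char: c
  2: bca$c -> last char: c
  3: ca$cb -> last char: b
  4: cbca$ -> last char: $


BWT = accb$


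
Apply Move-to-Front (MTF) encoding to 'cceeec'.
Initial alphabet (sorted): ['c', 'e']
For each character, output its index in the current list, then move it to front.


MTF encoding:
'c': index 0 in ['c', 'e'] -> ['c', 'e']
'c': index 0 in ['c', 'e'] -> ['c', 'e']
'e': index 1 in ['c', 'e'] -> ['e', 'c']
'e': index 0 in ['e', 'c'] -> ['e', 'c']
'e': index 0 in ['e', 'c'] -> ['e', 'c']
'c': index 1 in ['e', 'c'] -> ['c', 'e']


Output: [0, 0, 1, 0, 0, 1]


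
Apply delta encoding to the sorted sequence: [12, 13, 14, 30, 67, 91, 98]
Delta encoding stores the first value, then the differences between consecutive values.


First value: 12
Deltas:
  13 - 12 = 1
  14 - 13 = 1
  30 - 14 = 16
  67 - 30 = 37
  91 - 67 = 24
  98 - 91 = 7


Delta encoded: [12, 1, 1, 16, 37, 24, 7]


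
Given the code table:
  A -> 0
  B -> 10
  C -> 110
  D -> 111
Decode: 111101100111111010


Decoding:
111 -> D
10 -> B
110 -> C
0 -> A
111 -> D
111 -> D
0 -> A
10 -> B


Result: DBCADDAB


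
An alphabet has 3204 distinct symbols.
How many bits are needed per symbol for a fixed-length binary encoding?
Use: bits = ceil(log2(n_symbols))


log2(3204) = 11.6457
Bracket: 2^11 = 2048 < 3204 <= 2^12 = 4096
So ceil(log2(3204)) = 12

bits = ceil(log2(3204)) = ceil(11.6457) = 12 bits


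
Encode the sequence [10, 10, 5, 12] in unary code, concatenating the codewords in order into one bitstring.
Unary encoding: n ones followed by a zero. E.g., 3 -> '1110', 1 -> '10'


Encode each number as n ones followed by a terminating 0:
  10 -> 11111111110 (11 bits)
  10 -> 11111111110 (11 bits)
  5 -> 111110 (6 bits)
  12 -> 1111111111110 (13 bits)
Total length = 11 + 11 + 6 + 13 = 41 bits.

Unary([10, 10, 5, 12]) = 11111111110111111111101111101111111111110 (41 bits)


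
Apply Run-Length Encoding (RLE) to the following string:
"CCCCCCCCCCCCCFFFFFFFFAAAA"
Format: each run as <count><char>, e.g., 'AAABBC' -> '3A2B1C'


Scanning runs left to right:
  i=0: run of 'C' x 13 -> '13C'
  i=13: run of 'F' x 8 -> '8F'
  i=21: run of 'A' x 4 -> '4A'

RLE = 13C8F4A


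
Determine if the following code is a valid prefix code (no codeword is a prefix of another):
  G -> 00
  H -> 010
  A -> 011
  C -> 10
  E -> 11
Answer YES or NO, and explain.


Checking each pair (does one codeword prefix another?):
  G='00' vs H='010': no prefix
  G='00' vs A='011': no prefix
  G='00' vs C='10': no prefix
  G='00' vs E='11': no prefix
  H='010' vs G='00': no prefix
  H='010' vs A='011': no prefix
  H='010' vs C='10': no prefix
  H='010' vs E='11': no prefix
  A='011' vs G='00': no prefix
  A='011' vs H='010': no prefix
  A='011' vs C='10': no prefix
  A='011' vs E='11': no prefix
  C='10' vs G='00': no prefix
  C='10' vs H='010': no prefix
  C='10' vs A='011': no prefix
  C='10' vs E='11': no prefix
  E='11' vs G='00': no prefix
  E='11' vs H='010': no prefix
  E='11' vs A='011': no prefix
  E='11' vs C='10': no prefix
No violation found over all pairs.

YES -- this is a valid prefix code. No codeword is a prefix of any other codeword.


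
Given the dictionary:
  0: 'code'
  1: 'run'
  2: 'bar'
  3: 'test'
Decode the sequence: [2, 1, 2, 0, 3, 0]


Look up each index in the dictionary:
  2 -> 'bar'
  1 -> 'run'
  2 -> 'bar'
  0 -> 'code'
  3 -> 'test'
  0 -> 'code'

Decoded: "bar run bar code test code"


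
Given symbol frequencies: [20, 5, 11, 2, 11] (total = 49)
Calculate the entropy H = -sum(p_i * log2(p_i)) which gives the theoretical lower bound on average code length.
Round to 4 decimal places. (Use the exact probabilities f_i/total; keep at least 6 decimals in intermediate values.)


Per-symbol terms -p_i * log2(p_i) with p_i = f_i/49:
  p = 20/49 = 0.408163: log2(p) = -1.292782, -p*log2(p) = 0.527666
  p = 5/49 = 0.102041: log2(p) = -3.292782, -p*log2(p) = 0.335998
  p = 11/49 = 0.224490: log2(p) = -2.155278, -p*log2(p) = 0.483838
  p = 2/49 = 0.040816: log2(p) = -4.614710, -p*log2(p) = 0.188356
  p = 11/49 = 0.224490: log2(p) = -2.155278, -p*log2(p) = 0.483838
H = 0.527666 + 0.335998 + 0.483838 + 0.188356 + 0.483838 = 2.019696

H = 2.0197 bits/symbol


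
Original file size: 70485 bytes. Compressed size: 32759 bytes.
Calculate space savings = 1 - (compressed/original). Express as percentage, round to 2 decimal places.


ratio = compressed/original = 32759/70485 = 0.464766
savings = 1 - ratio = 1 - 0.464766 = 0.535234
as a percentage: 0.535234 * 100 = 53.52%

Space savings = 1 - 32759/70485 = 53.52%


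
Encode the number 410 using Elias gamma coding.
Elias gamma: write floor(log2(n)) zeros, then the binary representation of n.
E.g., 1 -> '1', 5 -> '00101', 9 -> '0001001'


num_bits = floor(log2(410)) + 1 = 9
leading_zeros = num_bits - 1 = 8
binary(410) = 110011010

Elias gamma(410) = '00000000' + '110011010' = 00000000110011010 (17 bits)


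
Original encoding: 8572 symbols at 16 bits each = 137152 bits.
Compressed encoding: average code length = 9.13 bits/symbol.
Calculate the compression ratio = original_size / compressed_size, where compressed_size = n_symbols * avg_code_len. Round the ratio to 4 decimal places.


original_size = n_symbols * orig_bits = 8572 * 16 = 137152 bits
compressed_size = n_symbols * avg_code_len = 8572 * 9.13 = 78262.36 bits
ratio = original_size / compressed_size = 137152 / 78262.36 = 1.7525

Compression ratio = 1.7525


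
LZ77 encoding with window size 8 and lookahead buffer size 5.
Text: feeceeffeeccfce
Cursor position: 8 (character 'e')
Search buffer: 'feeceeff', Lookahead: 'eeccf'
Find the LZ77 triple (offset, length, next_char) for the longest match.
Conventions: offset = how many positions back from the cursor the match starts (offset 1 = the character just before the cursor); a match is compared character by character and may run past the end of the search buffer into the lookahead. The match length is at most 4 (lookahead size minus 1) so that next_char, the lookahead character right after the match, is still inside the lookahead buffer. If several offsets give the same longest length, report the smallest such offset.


Try each offset into the search buffer:
  offset=1 (pos 7, char 'f'): match length 0
  offset=2 (pos 6, char 'f'): match length 0
  offset=3 (pos 5, char 'e'): match length 1
  offset=4 (pos 4, char 'e'): match length 2
  offset=5 (pos 3, char 'c'): match length 0
  offset=6 (pos 2, char 'e'): match length 1
  offset=7 (pos 1, char 'e'): match length 3
  offset=8 (pos 0, char 'f'): match length 0
Longest match has length 3 at offset 7.
next_char = character at position 8 + 3 = 11 -> 'c'

Best match: offset=7, length=3 (matching 'eec' starting at position 1)
LZ77 triple: (7, 3, 'c')


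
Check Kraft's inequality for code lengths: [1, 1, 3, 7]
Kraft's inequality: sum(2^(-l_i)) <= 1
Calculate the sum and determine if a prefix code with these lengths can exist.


Sum = 2^(-1) + 2^(-1) + 2^(-3) + 2^(-7)
    = 0.5 + 0.5 + 0.125 + 0.0078125
    = 145/128 = 1.1328125
Since 1.1328125 > 1, Kraft's inequality is NOT satisfied.
A prefix code with these lengths CANNOT exist.

Kraft sum = 1.1328125. Not satisfied.


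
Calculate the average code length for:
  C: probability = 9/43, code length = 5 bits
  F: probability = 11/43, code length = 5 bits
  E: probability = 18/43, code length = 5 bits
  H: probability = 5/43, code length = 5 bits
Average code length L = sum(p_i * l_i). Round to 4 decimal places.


Weighted contributions p_i * l_i:
  C: (9/43) * 5 = 45/43
  F: (11/43) * 5 = 55/43
  E: (18/43) * 5 = 90/43
  H: (5/43) * 5 = 25/43
Sum = (45 + 55 + 90 + 25)/43 = 215/43

L = 215/43 = 5.0000 bits/symbol


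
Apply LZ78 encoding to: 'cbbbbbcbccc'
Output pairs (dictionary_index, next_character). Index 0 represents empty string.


LZ78 encoding steps:
Dictionary: {0: ''}
Step 1: w='' (idx 0), next='c' -> output (0, 'c'), add 'c' as idx 1
Step 2: w='' (idx 0), next='b' -> output (0, 'b'), add 'b' as idx 2
Step 3: w='b' (idx 2), next='b' -> output (2, 'b'), add 'bb' as idx 3
Step 4: w='bb' (idx 3), next='c' -> output (3, 'c'), add 'bbc' as idx 4
Step 5: w='b' (idx 2), next='c' -> output (2, 'c'), add 'bc' as idx 5
Step 6: w='c' (idx 1), next='c' -> output (1, 'c'), add 'cc' as idx 6


Encoded: [(0, 'c'), (0, 'b'), (2, 'b'), (3, 'c'), (2, 'c'), (1, 'c')]


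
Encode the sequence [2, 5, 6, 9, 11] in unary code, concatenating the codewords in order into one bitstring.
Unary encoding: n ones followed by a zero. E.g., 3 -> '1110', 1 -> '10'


Encode each number as n ones followed by a terminating 0:
  2 -> 110 (3 bits)
  5 -> 111110 (6 bits)
  6 -> 1111110 (7 bits)
  9 -> 1111111110 (10 bits)
  11 -> 111111111110 (12 bits)
Total length = 3 + 6 + 7 + 10 + 12 = 38 bits.

Unary([2, 5, 6, 9, 11]) = 11011111011111101111111110111111111110 (38 bits)


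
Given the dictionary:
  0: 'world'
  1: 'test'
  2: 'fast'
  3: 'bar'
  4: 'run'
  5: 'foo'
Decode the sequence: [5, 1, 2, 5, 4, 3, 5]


Look up each index in the dictionary:
  5 -> 'foo'
  1 -> 'test'
  2 -> 'fast'
  5 -> 'foo'
  4 -> 'run'
  3 -> 'bar'
  5 -> 'foo'

Decoded: "foo test fast foo run bar foo"


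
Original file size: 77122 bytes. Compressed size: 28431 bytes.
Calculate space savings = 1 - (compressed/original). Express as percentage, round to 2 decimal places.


ratio = compressed/original = 28431/77122 = 0.36865
savings = 1 - ratio = 1 - 0.36865 = 0.63135
as a percentage: 0.63135 * 100 = 63.14%

Space savings = 1 - 28431/77122 = 63.14%


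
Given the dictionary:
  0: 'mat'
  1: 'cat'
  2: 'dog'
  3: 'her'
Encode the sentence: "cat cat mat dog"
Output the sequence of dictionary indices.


Look up each word in the dictionary:
  'cat' -> 1
  'cat' -> 1
  'mat' -> 0
  'dog' -> 2

Encoded: [1, 1, 0, 2]


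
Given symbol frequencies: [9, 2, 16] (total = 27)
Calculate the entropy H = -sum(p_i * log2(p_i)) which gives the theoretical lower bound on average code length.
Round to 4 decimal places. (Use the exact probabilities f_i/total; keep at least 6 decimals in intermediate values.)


Per-symbol terms -p_i * log2(p_i) with p_i = f_i/27:
  p = 9/27 = 0.333333: log2(p) = -1.584963, -p*log2(p) = 0.528321
  p = 2/27 = 0.074074: log2(p) = -3.754888, -p*log2(p) = 0.278140
  p = 16/27 = 0.592593: log2(p) = -0.754888, -p*log2(p) = 0.447341
H = 0.528321 + 0.278140 + 0.447341 = 1.253802

H = 1.2538 bits/symbol


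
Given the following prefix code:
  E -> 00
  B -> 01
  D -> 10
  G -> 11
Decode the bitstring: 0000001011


Decoding step by step:
Bits 00 -> E
Bits 00 -> E
Bits 00 -> E
Bits 10 -> D
Bits 11 -> G


Decoded message: EEEDG


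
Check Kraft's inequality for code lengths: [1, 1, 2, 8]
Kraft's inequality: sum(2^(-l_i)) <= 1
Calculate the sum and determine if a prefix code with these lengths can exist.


Sum = 2^(-1) + 2^(-1) + 2^(-2) + 2^(-8)
    = 0.5 + 0.5 + 0.25 + 0.00390625
    = 321/256 = 1.25390625
Since 1.25390625 > 1, Kraft's inequality is NOT satisfied.
A prefix code with these lengths CANNOT exist.

Kraft sum = 1.25390625. Not satisfied.


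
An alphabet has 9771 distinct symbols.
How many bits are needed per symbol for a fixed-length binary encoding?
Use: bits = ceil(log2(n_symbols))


log2(9771) = 13.2543
Bracket: 2^13 = 8192 < 9771 <= 2^14 = 16384
So ceil(log2(9771)) = 14

bits = ceil(log2(9771)) = ceil(13.2543) = 14 bits


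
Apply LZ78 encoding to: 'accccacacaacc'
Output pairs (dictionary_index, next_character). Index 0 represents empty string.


LZ78 encoding steps:
Dictionary: {0: ''}
Step 1: w='' (idx 0), next='a' -> output (0, 'a'), add 'a' as idx 1
Step 2: w='' (idx 0), next='c' -> output (0, 'c'), add 'c' as idx 2
Step 3: w='c' (idx 2), next='c' -> output (2, 'c'), add 'cc' as idx 3
Step 4: w='c' (idx 2), next='a' -> output (2, 'a'), add 'ca' as idx 4
Step 5: w='ca' (idx 4), next='c' -> output (4, 'c'), add 'cac' as idx 5
Step 6: w='a' (idx 1), next='a' -> output (1, 'a'), add 'aa' as idx 6
Step 7: w='cc' (idx 3), end of input -> output (3, '')


Encoded: [(0, 'a'), (0, 'c'), (2, 'c'), (2, 'a'), (4, 'c'), (1, 'a'), (3, '')]


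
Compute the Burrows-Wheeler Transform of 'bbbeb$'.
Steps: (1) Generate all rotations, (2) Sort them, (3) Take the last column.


Rotations (sorted):
  0: $bbbeb -> last char: b
  1: b$bbbe -> last char: e
  2: bbbeb$ -> last char: $
  3: bbeb$b -> last char: b
  4: beb$bb -> last char: b
  5: eb$bbb -> last char: b


BWT = be$bbb


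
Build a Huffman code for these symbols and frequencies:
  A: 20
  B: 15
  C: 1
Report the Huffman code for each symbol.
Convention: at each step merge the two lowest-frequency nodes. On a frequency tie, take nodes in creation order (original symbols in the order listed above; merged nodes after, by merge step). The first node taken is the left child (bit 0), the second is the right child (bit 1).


Huffman tree construction:
Step 1: Merge C(1) + B(15) = 16
Step 2: Merge (C+B)(16) + A(20) = 36
Read each symbol's code off the tree from the root (left child = 0, right child = 1).

Codes:
  A: 1 (length 1)
  B: 01 (length 2)
  C: 00 (length 2)
Average code length: 52/36 = 1.4444 bits/symbol


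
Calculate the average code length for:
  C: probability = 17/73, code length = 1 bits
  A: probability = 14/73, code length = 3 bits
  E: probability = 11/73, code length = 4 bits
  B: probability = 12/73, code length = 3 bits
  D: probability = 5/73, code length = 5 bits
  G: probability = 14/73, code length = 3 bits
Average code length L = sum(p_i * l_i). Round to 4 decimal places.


Weighted contributions p_i * l_i:
  C: (17/73) * 1 = 17/73
  A: (14/73) * 3 = 42/73
  E: (11/73) * 4 = 44/73
  B: (12/73) * 3 = 36/73
  D: (5/73) * 5 = 25/73
  G: (14/73) * 3 = 42/73
Sum = (17 + 42 + 44 + 36 + 25 + 42)/73 = 206/73

L = 206/73 = 2.8219 bits/symbol


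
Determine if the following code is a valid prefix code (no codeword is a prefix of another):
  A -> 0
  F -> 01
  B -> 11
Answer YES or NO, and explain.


Checking each pair (does one codeword prefix another?):
  A='0' vs F='01': prefix -- VIOLATION

NO -- this is NOT a valid prefix code. A (0) is a prefix of F (01).


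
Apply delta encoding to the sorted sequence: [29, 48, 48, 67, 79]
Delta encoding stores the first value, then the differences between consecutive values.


First value: 29
Deltas:
  48 - 29 = 19
  48 - 48 = 0
  67 - 48 = 19
  79 - 67 = 12


Delta encoded: [29, 19, 0, 19, 12]


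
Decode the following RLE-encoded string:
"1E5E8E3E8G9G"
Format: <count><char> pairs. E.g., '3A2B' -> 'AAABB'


Expanding each <count><char> pair:
  1E -> 'E'
  5E -> 'EEEEE'
  8E -> 'EEEEEEEE'
  3E -> 'EEE'
  8G -> 'GGGGGGGG'
  9G -> 'GGGGGGGGG'

Decoded = EEEEEEEEEEEEEEEEEGGGGGGGGGGGGGGGGG


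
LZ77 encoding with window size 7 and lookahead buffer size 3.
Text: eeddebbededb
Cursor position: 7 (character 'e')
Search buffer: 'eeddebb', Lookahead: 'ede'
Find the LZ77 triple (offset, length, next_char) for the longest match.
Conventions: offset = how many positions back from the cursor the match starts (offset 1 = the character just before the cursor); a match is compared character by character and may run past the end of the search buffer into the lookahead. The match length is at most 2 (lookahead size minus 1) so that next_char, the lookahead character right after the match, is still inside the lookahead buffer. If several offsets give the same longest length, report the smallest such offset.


Try each offset into the search buffer:
  offset=1 (pos 6, char 'b'): match length 0
  offset=2 (pos 5, char 'b'): match length 0
  offset=3 (pos 4, char 'e'): match length 1
  offset=4 (pos 3, char 'd'): match length 0
  offset=5 (pos 2, char 'd'): match length 0
  offset=6 (pos 1, char 'e'): match length 2
  offset=7 (pos 0, char 'e'): match length 1
Longest match has length 2 at offset 6.
next_char = character at position 7 + 2 = 9 -> 'e'

Best match: offset=6, length=2 (matching 'ed' starting at position 1)
LZ77 triple: (6, 2, 'e')


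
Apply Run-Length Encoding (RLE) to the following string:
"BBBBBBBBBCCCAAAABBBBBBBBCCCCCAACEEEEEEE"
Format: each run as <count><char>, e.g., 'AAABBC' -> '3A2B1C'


Scanning runs left to right:
  i=0: run of 'B' x 9 -> '9B'
  i=9: run of 'C' x 3 -> '3C'
  i=12: run of 'A' x 4 -> '4A'
  i=16: run of 'B' x 8 -> '8B'
  i=24: run of 'C' x 5 -> '5C'
  i=29: run of 'A' x 2 -> '2A'
  i=31: run of 'C' x 1 -> '1C'
  i=32: run of 'E' x 7 -> '7E'

RLE = 9B3C4A8B5C2A1C7E


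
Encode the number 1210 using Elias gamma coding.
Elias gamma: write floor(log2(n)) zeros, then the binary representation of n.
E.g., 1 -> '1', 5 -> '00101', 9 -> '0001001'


num_bits = floor(log2(1210)) + 1 = 11
leading_zeros = num_bits - 1 = 10
binary(1210) = 10010111010

Elias gamma(1210) = '0000000000' + '10010111010' = 000000000010010111010 (21 bits)


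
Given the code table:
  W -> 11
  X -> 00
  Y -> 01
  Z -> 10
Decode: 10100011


Decoding:
10 -> Z
10 -> Z
00 -> X
11 -> W


Result: ZZXW


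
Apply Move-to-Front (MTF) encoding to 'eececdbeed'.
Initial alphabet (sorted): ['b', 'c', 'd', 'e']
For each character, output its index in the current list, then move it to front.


MTF encoding:
'e': index 3 in ['b', 'c', 'd', 'e'] -> ['e', 'b', 'c', 'd']
'e': index 0 in ['e', 'b', 'c', 'd'] -> ['e', 'b', 'c', 'd']
'c': index 2 in ['e', 'b', 'c', 'd'] -> ['c', 'e', 'b', 'd']
'e': index 1 in ['c', 'e', 'b', 'd'] -> ['e', 'c', 'b', 'd']
'c': index 1 in ['e', 'c', 'b', 'd'] -> ['c', 'e', 'b', 'd']
'd': index 3 in ['c', 'e', 'b', 'd'] -> ['d', 'c', 'e', 'b']
'b': index 3 in ['d', 'c', 'e', 'b'] -> ['b', 'd', 'c', 'e']
'e': index 3 in ['b', 'd', 'c', 'e'] -> ['e', 'b', 'd', 'c']
'e': index 0 in ['e', 'b', 'd', 'c'] -> ['e', 'b', 'd', 'c']
'd': index 2 in ['e', 'b', 'd', 'c'] -> ['d', 'e', 'b', 'c']


Output: [3, 0, 2, 1, 1, 3, 3, 3, 0, 2]


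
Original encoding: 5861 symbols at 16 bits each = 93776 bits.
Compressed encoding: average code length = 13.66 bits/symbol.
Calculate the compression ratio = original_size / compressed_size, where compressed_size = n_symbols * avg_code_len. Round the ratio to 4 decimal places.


original_size = n_symbols * orig_bits = 5861 * 16 = 93776 bits
compressed_size = n_symbols * avg_code_len = 5861 * 13.66 = 80061.26 bits
ratio = original_size / compressed_size = 93776 / 80061.26 = 1.1713

Compression ratio = 1.1713


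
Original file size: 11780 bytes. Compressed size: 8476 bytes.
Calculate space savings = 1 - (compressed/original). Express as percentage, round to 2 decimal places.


ratio = compressed/original = 8476/11780 = 0.719525
savings = 1 - ratio = 1 - 0.719525 = 0.280475
as a percentage: 0.280475 * 100 = 28.05%

Space savings = 1 - 8476/11780 = 28.05%


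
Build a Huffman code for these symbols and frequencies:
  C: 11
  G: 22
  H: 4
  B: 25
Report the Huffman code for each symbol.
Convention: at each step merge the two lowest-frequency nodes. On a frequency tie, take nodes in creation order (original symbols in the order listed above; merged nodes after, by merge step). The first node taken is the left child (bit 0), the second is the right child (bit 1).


Huffman tree construction:
Step 1: Merge H(4) + C(11) = 15
Step 2: Merge (H+C)(15) + G(22) = 37
Step 3: Merge B(25) + ((H+C)+G)(37) = 62
Read each symbol's code off the tree from the root (left child = 0, right child = 1).

Codes:
  C: 101 (length 3)
  G: 11 (length 2)
  H: 100 (length 3)
  B: 0 (length 1)
Average code length: 114/62 = 1.8387 bits/symbol


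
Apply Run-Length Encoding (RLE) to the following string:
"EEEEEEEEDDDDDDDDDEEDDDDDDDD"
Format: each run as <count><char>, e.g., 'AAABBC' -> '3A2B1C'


Scanning runs left to right:
  i=0: run of 'E' x 8 -> '8E'
  i=8: run of 'D' x 9 -> '9D'
  i=17: run of 'E' x 2 -> '2E'
  i=19: run of 'D' x 8 -> '8D'

RLE = 8E9D2E8D
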